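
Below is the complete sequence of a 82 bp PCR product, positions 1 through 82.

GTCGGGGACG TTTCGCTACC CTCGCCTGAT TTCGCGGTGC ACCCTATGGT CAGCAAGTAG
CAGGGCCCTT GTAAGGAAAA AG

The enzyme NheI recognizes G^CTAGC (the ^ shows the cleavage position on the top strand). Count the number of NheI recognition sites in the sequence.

No occurrence of GCTAGC is present in the sequence.
NheI does not cut: 0 sites.

0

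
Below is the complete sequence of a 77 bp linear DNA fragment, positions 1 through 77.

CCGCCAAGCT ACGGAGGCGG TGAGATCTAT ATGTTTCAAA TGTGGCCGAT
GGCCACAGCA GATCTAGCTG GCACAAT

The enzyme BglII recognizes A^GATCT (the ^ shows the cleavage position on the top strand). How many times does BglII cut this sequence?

AGATCT occurs starting at positions 23, 60.
BglII cuts at 2 sites.

2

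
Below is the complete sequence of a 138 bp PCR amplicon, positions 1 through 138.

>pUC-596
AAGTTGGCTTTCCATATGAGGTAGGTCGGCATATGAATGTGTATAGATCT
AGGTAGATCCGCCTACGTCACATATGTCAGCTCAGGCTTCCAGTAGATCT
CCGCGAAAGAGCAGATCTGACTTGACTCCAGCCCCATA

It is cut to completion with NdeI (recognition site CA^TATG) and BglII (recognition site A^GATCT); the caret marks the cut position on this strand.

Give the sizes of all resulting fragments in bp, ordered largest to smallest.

NdeI sites (CATATG) start at positions 13, 30, 71.
NdeI cuts after base 2 of each site, so after positions 14, 31, 72.
BglII sites (AGATCT) start at positions 45, 95, 113.
BglII cuts after the first base of each site, so after positions 45, 95, 113.
Combined cut positions: 14, 31, 45, 72, 95, 113.
Linear molecule, 6 cuts → 7 fragments:
  1–14 → 14 bp
  15–31 → 17 bp
  32–45 → 14 bp
  46–72 → 27 bp
  73–95 → 23 bp
  96–113 → 18 bp
  114–138 → 25 bp
Sorted largest to smallest: 27, 25, 23, 18, 17, 14, 14 bp.

27, 25, 23, 18, 17, 14, 14 bp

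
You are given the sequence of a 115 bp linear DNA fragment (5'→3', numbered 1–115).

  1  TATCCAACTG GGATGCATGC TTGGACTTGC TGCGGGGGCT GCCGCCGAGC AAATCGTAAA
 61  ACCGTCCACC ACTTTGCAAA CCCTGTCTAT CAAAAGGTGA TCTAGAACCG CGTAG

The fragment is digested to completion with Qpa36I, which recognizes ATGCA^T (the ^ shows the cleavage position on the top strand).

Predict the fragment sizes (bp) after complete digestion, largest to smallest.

98, 17 bp

The Qpa36I site (ATGCAT) starts at position 13.
Qpa36I cuts after base 5 of each site (before the last base), so after position 17.
Linear molecule, 1 cut → 2 fragments:
  1–17 → 17 bp
  18–115 → 98 bp
Sorted largest to smallest: 98, 17 bp.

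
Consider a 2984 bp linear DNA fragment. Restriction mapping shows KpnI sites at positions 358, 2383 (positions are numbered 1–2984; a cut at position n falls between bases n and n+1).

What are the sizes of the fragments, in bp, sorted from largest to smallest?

2025, 601, 358 bp

Linear molecule, 2 cuts → 3 fragments:
  358 − 0 = 358 bp
  2383 − 358 = 2025 bp
  2984 − 2383 = 601 bp
Sorted largest to smallest: 2025, 601, 358 bp.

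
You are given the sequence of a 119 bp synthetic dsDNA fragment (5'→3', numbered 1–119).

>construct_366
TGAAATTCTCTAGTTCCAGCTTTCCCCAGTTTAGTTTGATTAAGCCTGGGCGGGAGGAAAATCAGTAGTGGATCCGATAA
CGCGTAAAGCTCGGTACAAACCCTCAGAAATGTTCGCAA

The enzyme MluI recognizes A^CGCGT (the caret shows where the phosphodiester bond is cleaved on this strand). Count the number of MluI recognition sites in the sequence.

1

ACGCGT occurs starting at position 80.
MluI cuts at 1 site.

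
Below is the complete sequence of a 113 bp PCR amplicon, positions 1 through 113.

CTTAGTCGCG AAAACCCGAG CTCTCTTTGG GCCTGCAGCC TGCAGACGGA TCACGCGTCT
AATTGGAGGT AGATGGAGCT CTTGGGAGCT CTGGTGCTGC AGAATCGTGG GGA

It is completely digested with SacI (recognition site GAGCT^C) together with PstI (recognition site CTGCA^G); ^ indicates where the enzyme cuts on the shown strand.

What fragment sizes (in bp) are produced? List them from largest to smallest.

SacI sites (GAGCTC) start at positions 18, 76, 86.
SacI cuts after base 5 of each site (before the last base), so after positions 22, 80, 90.
PstI sites (CTGCAG) start at positions 33, 40, 97.
PstI cuts after base 5 of each site (before the last base), so after positions 37, 44, 101.
Combined cut positions: 22, 37, 44, 80, 90, 101.
Linear molecule, 6 cuts → 7 fragments:
  1–22 → 22 bp
  23–37 → 15 bp
  38–44 → 7 bp
  45–80 → 36 bp
  81–90 → 10 bp
  91–101 → 11 bp
  102–113 → 12 bp
Sorted largest to smallest: 36, 22, 15, 12, 11, 10, 7 bp.

36, 22, 15, 12, 11, 10, 7 bp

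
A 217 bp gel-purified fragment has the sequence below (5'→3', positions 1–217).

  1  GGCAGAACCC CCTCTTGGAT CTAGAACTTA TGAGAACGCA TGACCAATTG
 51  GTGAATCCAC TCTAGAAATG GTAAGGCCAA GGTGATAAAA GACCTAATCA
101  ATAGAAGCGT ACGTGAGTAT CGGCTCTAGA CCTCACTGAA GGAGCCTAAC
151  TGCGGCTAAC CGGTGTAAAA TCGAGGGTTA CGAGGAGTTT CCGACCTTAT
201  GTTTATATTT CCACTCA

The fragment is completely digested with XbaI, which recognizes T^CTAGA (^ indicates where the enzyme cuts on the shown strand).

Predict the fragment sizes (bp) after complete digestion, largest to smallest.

92, 64, 41, 20 bp

XbaI sites (TCTAGA) start at positions 20, 61, 125.
XbaI cuts after the first base of each site, so after positions 20, 61, 125.
Linear molecule, 3 cuts → 4 fragments:
  1–20 → 20 bp
  21–61 → 41 bp
  62–125 → 64 bp
  126–217 → 92 bp
Sorted largest to smallest: 92, 64, 41, 20 bp.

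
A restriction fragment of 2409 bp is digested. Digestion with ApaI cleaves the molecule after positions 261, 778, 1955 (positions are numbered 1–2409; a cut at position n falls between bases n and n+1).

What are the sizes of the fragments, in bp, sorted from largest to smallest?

Linear molecule, 3 cuts → 4 fragments:
  261 − 0 = 261 bp
  778 − 261 = 517 bp
  1955 − 778 = 1177 bp
  2409 − 1955 = 454 bp
Sorted largest to smallest: 1177, 517, 454, 261 bp.

1177, 517, 454, 261 bp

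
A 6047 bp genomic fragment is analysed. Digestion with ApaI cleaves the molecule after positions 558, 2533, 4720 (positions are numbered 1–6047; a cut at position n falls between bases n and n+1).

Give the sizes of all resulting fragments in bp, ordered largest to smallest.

Linear molecule, 3 cuts → 4 fragments:
  558 − 0 = 558 bp
  2533 − 558 = 1975 bp
  4720 − 2533 = 2187 bp
  6047 − 4720 = 1327 bp
Sorted largest to smallest: 2187, 1975, 1327, 558 bp.

2187, 1975, 1327, 558 bp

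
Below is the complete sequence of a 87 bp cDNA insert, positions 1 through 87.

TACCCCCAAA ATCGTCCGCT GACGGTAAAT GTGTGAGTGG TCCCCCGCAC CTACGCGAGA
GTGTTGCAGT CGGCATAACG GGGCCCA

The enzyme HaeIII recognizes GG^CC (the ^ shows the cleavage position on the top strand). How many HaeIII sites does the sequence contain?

1

GGCC occurs starting at position 82.
HaeIII cuts at 1 site.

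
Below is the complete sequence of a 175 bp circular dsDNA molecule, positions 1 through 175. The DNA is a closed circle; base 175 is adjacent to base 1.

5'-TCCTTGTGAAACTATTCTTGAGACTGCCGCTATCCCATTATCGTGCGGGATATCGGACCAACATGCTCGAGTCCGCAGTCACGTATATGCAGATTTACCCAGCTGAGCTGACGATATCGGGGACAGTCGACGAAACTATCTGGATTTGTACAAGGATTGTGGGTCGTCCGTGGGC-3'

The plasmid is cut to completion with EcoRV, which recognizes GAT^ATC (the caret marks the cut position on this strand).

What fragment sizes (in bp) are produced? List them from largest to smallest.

EcoRV sites (GATATC) start at positions 49, 113.
EcoRV cuts after base 3 of each site, so after positions 51, 115.
Circular molecule, 2 cuts → 2 fragments:
  52–115 → 64 bp
  116–175 then 1–51 → 60 + 51 = 111 bp
Sorted largest to smallest: 111, 64 bp.

111, 64 bp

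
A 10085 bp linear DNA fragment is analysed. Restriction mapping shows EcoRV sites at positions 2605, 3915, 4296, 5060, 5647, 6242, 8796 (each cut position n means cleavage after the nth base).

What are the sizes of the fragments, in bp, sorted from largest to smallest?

2605, 2554, 1310, 1289, 764, 595, 587, 381 bp

Linear molecule, 7 cuts → 8 fragments:
  2605 − 0 = 2605 bp
  3915 − 2605 = 1310 bp
  4296 − 3915 = 381 bp
  5060 − 4296 = 764 bp
  5647 − 5060 = 587 bp
  6242 − 5647 = 595 bp
  8796 − 6242 = 2554 bp
  10085 − 8796 = 1289 bp
Sorted largest to smallest: 2605, 2554, 1310, 1289, 764, 595, 587, 381 bp.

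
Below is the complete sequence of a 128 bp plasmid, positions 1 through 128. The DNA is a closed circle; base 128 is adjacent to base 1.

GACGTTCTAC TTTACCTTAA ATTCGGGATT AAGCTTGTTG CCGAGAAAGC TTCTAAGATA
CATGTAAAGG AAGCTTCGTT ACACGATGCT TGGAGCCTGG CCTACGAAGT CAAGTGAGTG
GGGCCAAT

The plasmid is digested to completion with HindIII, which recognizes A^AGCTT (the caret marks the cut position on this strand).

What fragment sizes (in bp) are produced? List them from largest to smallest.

88, 24, 16 bp

HindIII sites (AAGCTT) start at positions 31, 47, 71.
HindIII cuts after the first base of each site, so after positions 31, 47, 71.
Circular molecule, 3 cuts → 3 fragments:
  32–47 → 16 bp
  48–71 → 24 bp
  72–128 then 1–31 → 57 + 31 = 88 bp
Sorted largest to smallest: 88, 24, 16 bp.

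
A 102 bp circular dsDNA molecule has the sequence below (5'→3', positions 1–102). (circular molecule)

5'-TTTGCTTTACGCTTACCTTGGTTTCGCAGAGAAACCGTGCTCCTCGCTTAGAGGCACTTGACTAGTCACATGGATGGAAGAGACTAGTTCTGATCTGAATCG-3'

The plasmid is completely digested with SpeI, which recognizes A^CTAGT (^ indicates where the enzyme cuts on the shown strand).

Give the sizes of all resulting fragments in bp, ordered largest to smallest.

80, 22 bp

SpeI sites (ACTAGT) start at positions 61, 83.
SpeI cuts after the first base of each site, so after positions 61, 83.
Circular molecule, 2 cuts → 2 fragments:
  62–83 → 22 bp
  84–102 then 1–61 → 19 + 61 = 80 bp
Sorted largest to smallest: 80, 22 bp.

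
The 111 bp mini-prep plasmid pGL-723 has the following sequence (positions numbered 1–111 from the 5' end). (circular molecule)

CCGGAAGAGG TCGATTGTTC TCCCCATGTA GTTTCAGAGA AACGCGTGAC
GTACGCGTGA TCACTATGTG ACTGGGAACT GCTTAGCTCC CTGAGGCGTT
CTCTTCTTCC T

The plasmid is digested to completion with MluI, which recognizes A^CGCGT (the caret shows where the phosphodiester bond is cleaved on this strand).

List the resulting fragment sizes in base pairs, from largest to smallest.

MluI sites (ACGCGT) start at positions 42, 53.
MluI cuts after the first base of each site, so after positions 42, 53.
Circular molecule, 2 cuts → 2 fragments:
  43–53 → 11 bp
  54–111 then 1–42 → 58 + 42 = 100 bp
Sorted largest to smallest: 100, 11 bp.

100, 11 bp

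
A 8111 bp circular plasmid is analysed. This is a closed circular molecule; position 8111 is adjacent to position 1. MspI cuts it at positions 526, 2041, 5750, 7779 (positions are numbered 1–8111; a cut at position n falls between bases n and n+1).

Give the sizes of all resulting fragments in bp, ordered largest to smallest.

Circular molecule, 4 cuts → 4 fragments:
  2041 − 526 = 1515 bp
  5750 − 2041 = 3709 bp
  7779 − 5750 = 2029 bp
  wrap: 8111 − 7779 + 526 = 858 bp
Sorted largest to smallest: 3709, 2029, 1515, 858 bp.

3709, 2029, 1515, 858 bp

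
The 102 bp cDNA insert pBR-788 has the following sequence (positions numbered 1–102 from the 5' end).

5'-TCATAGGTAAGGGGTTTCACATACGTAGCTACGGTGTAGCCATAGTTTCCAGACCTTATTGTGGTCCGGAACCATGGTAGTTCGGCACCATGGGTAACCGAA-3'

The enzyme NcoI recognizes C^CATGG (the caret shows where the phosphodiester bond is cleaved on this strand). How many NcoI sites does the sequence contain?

2

CCATGG occurs starting at positions 72, 88.
NcoI cuts at 2 sites.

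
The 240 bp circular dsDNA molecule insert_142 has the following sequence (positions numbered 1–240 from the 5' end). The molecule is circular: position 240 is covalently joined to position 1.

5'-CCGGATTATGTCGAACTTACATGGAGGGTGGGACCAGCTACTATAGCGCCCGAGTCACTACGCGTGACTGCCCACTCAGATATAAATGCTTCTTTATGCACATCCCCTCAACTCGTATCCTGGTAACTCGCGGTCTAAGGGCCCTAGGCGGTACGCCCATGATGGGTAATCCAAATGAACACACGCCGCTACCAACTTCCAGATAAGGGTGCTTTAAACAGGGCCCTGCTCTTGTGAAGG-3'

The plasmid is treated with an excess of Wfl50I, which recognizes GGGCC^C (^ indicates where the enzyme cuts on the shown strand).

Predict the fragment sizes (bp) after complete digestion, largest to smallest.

158, 82 bp

Wfl50I sites (GGGCCC) start at positions 139, 221.
Wfl50I cuts after base 5 of each site (before the last base), so after positions 143, 225.
Circular molecule, 2 cuts → 2 fragments:
  144–225 → 82 bp
  226–240 then 1–143 → 15 + 143 = 158 bp
Sorted largest to smallest: 158, 82 bp.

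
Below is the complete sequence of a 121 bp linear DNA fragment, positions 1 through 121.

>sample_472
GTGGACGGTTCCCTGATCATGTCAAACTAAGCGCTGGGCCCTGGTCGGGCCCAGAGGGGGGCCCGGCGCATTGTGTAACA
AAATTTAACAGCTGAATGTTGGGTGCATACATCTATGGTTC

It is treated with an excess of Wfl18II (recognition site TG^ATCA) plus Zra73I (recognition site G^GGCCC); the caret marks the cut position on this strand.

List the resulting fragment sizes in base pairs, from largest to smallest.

62, 21, 15, 12, 11 bp

The Wfl18II site (TGATCA) starts at position 14.
Wfl18II cuts after base 2 of each site, so after position 15.
Zra73I sites (GGGCCC) start at positions 36, 47, 59.
Zra73I cuts after the first base of each site, so after positions 36, 47, 59.
Combined cut positions: 15, 36, 47, 59.
Linear molecule, 4 cuts → 5 fragments:
  1–15 → 15 bp
  16–36 → 21 bp
  37–47 → 11 bp
  48–59 → 12 bp
  60–121 → 62 bp
Sorted largest to smallest: 62, 21, 15, 12, 11 bp.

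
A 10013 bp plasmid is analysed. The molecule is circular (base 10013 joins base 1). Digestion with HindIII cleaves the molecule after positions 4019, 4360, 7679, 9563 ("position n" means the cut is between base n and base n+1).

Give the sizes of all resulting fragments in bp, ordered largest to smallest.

Circular molecule, 4 cuts → 4 fragments:
  4360 − 4019 = 341 bp
  7679 − 4360 = 3319 bp
  9563 − 7679 = 1884 bp
  wrap: 10013 − 9563 + 4019 = 4469 bp
Sorted largest to smallest: 4469, 3319, 1884, 341 bp.

4469, 3319, 1884, 341 bp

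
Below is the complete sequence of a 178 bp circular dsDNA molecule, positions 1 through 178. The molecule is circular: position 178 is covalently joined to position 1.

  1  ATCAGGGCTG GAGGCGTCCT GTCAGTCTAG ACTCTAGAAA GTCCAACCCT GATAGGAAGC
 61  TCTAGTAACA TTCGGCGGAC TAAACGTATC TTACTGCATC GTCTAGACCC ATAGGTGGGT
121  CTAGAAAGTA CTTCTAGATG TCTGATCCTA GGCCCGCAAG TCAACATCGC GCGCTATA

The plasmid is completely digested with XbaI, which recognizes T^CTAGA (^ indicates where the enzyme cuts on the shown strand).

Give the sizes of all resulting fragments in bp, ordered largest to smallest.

XbaI sites (TCTAGA) start at positions 26, 33, 102, 120, 133.
XbaI cuts after the first base of each site, so after positions 26, 33, 102, 120, 133.
Circular molecule, 5 cuts → 5 fragments:
  27–33 → 7 bp
  34–102 → 69 bp
  103–120 → 18 bp
  121–133 → 13 bp
  134–178 then 1–26 → 45 + 26 = 71 bp
Sorted largest to smallest: 71, 69, 18, 13, 7 bp.

71, 69, 18, 13, 7 bp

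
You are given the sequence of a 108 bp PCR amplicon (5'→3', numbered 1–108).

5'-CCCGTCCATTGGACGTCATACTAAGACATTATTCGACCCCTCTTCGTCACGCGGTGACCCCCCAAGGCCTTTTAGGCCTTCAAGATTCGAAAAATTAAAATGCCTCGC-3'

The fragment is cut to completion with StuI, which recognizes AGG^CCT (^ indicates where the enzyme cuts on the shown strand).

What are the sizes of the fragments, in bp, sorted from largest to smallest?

StuI sites (AGGCCT) start at positions 65, 74.
StuI cuts after base 3 of each site, so after positions 67, 76.
Linear molecule, 2 cuts → 3 fragments:
  1–67 → 67 bp
  68–76 → 9 bp
  77–108 → 32 bp
Sorted largest to smallest: 67, 32, 9 bp.

67, 32, 9 bp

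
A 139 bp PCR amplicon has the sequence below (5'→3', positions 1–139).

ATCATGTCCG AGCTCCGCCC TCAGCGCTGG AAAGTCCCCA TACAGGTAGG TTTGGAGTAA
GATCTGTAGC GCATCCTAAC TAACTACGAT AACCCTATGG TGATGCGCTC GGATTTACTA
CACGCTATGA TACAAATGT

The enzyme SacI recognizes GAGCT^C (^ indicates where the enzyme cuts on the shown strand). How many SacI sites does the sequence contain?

1

GAGCTC occurs starting at position 10.
SacI cuts at 1 site.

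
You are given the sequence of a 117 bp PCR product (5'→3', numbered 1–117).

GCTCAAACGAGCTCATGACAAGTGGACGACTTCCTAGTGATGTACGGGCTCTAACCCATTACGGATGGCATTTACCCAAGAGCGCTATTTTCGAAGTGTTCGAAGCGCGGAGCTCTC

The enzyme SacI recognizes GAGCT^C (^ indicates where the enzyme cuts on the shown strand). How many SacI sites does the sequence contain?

GAGCTC occurs starting at positions 9, 110.
SacI cuts at 2 sites.

2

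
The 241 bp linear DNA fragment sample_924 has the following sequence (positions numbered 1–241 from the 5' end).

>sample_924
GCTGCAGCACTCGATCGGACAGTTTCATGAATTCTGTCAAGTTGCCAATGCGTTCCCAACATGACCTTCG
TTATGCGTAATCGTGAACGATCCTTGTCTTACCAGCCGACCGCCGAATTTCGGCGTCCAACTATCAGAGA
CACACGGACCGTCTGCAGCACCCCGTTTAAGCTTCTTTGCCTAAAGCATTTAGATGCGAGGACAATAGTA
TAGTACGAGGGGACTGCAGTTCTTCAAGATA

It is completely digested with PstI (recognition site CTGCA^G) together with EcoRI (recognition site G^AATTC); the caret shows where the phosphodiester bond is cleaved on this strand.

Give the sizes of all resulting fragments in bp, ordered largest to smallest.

128, 71, 23, 13, 6 bp

PstI sites (CTGCAG) start at positions 2, 153, 224.
PstI cuts after base 5 of each site (before the last base), so after positions 6, 157, 228.
The EcoRI site (GAATTC) starts at position 29.
EcoRI cuts after the first base of each site, so after position 29.
Combined cut positions: 6, 29, 157, 228.
Linear molecule, 4 cuts → 5 fragments:
  1–6 → 6 bp
  7–29 → 23 bp
  30–157 → 128 bp
  158–228 → 71 bp
  229–241 → 13 bp
Sorted largest to smallest: 128, 71, 23, 13, 6 bp.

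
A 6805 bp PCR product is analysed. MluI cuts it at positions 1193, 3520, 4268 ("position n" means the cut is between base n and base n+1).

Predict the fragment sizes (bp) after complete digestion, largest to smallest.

Linear molecule, 3 cuts → 4 fragments:
  1193 − 0 = 1193 bp
  3520 − 1193 = 2327 bp
  4268 − 3520 = 748 bp
  6805 − 4268 = 2537 bp
Sorted largest to smallest: 2537, 2327, 1193, 748 bp.

2537, 2327, 1193, 748 bp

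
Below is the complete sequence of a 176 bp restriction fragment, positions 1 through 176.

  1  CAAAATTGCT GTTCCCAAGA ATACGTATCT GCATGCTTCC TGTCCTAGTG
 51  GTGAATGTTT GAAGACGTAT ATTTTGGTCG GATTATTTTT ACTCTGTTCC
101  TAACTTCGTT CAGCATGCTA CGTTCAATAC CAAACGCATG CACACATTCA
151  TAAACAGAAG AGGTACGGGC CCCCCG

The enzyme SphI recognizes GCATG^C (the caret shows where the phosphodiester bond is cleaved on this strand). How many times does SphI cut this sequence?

GCATGC occurs starting at positions 31, 113, 136.
SphI cuts at 3 sites.

3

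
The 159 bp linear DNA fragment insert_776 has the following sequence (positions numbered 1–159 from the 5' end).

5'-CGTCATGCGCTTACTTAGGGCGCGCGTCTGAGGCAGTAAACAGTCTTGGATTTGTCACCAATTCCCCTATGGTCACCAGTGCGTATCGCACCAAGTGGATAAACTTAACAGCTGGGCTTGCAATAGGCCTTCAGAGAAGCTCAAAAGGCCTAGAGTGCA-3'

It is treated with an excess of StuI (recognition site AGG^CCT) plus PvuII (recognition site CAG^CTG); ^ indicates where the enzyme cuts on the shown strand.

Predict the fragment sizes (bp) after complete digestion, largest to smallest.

111, 21, 16, 11 bp

StuI sites (AGGCCT) start at positions 125, 146.
StuI cuts after base 3 of each site, so after positions 127, 148.
The PvuII site (CAGCTG) starts at position 109.
PvuII cuts after base 3 of each site, so after position 111.
Combined cut positions: 111, 127, 148.
Linear molecule, 3 cuts → 4 fragments:
  1–111 → 111 bp
  112–127 → 16 bp
  128–148 → 21 bp
  149–159 → 11 bp
Sorted largest to smallest: 111, 21, 16, 11 bp.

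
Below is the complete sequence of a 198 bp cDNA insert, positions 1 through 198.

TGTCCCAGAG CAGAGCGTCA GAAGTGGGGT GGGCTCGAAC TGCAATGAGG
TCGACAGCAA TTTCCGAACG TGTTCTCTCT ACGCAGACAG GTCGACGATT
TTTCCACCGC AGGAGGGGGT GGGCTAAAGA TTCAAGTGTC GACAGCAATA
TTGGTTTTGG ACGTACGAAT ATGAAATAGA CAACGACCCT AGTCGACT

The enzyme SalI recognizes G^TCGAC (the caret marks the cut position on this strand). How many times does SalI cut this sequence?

GTCGAC occurs starting at positions 50, 91, 138, 192.
SalI cuts at 4 sites.

4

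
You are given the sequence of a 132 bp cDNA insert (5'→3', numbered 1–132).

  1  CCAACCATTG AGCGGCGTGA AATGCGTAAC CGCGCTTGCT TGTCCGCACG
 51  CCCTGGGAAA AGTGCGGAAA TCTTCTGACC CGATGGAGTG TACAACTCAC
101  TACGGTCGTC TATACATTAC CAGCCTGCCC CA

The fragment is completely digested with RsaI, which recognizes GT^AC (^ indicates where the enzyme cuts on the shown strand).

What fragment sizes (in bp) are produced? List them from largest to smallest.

91, 41 bp

The RsaI site (GTAC) starts at position 90.
RsaI cuts after base 2 of each site, so after position 91.
Linear molecule, 1 cut → 2 fragments:
  1–91 → 91 bp
  92–132 → 41 bp
Sorted largest to smallest: 91, 41 bp.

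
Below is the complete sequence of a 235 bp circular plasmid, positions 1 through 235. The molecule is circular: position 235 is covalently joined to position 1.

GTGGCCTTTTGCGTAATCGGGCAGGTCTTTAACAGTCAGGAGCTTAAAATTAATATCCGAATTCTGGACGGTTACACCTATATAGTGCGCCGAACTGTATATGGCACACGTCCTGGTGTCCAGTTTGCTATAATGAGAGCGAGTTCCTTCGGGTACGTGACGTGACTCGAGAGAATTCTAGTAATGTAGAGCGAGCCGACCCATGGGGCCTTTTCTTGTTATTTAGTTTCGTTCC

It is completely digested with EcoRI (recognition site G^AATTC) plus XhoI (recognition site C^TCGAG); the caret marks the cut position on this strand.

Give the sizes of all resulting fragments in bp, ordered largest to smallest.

EcoRI sites (GAATTC) start at positions 59, 173.
EcoRI cuts after the first base of each site, so after positions 59, 173.
The XhoI site (CTCGAG) starts at position 166.
XhoI cuts after the first base of each site, so after position 166.
Combined cut positions: 59, 166, 173.
Circular molecule, 3 cuts → 3 fragments:
  60–166 → 107 bp
  167–173 → 7 bp
  174–235 then 1–59 → 62 + 59 = 121 bp
Sorted largest to smallest: 121, 107, 7 bp.

121, 107, 7 bp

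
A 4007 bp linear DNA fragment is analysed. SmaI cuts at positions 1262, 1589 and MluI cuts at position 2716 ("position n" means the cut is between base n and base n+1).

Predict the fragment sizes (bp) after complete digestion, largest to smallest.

1291, 1262, 1127, 327 bp

Combined cut positions (sorted): 1262, 1589, 2716.
Linear molecule, 3 cuts → 4 fragments:
  1262 − 0 = 1262 bp
  1589 − 1262 = 327 bp
  2716 − 1589 = 1127 bp
  4007 − 2716 = 1291 bp
Sorted largest to smallest: 1291, 1262, 1127, 327 bp.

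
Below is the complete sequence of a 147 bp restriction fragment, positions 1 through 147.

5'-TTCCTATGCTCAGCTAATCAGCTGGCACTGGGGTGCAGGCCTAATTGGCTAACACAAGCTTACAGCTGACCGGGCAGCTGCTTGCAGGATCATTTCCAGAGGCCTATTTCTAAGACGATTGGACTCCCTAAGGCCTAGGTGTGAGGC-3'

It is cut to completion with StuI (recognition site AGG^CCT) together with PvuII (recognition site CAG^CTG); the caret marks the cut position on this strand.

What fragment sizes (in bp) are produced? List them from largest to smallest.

31, 26, 25, 21, 18, 14, 12 bp

StuI sites (AGGCCT) start at positions 37, 100, 131.
StuI cuts after base 3 of each site, so after positions 39, 102, 133.
PvuII sites (CAGCTG) start at positions 19, 63, 75.
PvuII cuts after base 3 of each site, so after positions 21, 65, 77.
Combined cut positions: 21, 39, 65, 77, 102, 133.
Linear molecule, 6 cuts → 7 fragments:
  1–21 → 21 bp
  22–39 → 18 bp
  40–65 → 26 bp
  66–77 → 12 bp
  78–102 → 25 bp
  103–133 → 31 bp
  134–147 → 14 bp
Sorted largest to smallest: 31, 26, 25, 21, 18, 14, 12 bp.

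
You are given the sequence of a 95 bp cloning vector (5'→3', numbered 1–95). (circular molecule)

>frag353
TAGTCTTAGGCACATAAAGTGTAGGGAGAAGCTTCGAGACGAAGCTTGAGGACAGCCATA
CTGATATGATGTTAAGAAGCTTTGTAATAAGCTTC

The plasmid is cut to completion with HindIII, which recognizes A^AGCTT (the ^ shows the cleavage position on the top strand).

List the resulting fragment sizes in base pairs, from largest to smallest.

HindIII sites (AAGCTT) start at positions 29, 42, 77, 89.
HindIII cuts after the first base of each site, so after positions 29, 42, 77, 89.
Circular molecule, 4 cuts → 4 fragments:
  30–42 → 13 bp
  43–77 → 35 bp
  78–89 → 12 bp
  90–95 then 1–29 → 6 + 29 = 35 bp
Sorted largest to smallest: 35, 35, 13, 12 bp.

35, 35, 13, 12 bp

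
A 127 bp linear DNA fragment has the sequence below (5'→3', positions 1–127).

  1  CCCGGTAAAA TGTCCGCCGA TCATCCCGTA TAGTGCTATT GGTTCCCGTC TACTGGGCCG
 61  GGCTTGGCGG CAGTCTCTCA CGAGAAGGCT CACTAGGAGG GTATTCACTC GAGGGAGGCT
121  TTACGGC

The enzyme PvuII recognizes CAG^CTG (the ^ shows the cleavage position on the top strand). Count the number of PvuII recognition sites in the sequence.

No occurrence of CAGCTG is present in the sequence.
PvuII does not cut: 0 sites.

0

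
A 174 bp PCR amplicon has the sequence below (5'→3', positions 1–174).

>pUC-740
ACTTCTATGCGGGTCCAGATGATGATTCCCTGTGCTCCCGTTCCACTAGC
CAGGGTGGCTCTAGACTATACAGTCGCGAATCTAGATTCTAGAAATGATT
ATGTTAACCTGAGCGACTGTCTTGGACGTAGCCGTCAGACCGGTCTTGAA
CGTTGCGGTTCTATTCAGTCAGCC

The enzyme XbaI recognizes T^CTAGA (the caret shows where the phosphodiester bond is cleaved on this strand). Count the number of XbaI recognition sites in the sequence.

3

TCTAGA occurs starting at positions 60, 81, 88.
XbaI cuts at 3 sites.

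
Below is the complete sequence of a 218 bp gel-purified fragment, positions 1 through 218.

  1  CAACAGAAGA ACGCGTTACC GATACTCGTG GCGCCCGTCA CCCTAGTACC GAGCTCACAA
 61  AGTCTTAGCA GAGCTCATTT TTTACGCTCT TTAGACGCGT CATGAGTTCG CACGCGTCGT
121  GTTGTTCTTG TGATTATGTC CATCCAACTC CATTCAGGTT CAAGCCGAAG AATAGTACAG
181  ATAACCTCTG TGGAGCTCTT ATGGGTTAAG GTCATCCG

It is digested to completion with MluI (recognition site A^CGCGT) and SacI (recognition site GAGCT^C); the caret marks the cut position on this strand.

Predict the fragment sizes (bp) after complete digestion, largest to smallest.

MluI sites (ACGCGT) start at positions 11, 95, 112.
MluI cuts after the first base of each site, so after positions 11, 95, 112.
SacI sites (GAGCTC) start at positions 51, 71, 193.
SacI cuts after base 5 of each site (before the last base), so after positions 55, 75, 197.
Combined cut positions: 11, 55, 75, 95, 112, 197.
Linear molecule, 6 cuts → 7 fragments:
  1–11 → 11 bp
  12–55 → 44 bp
  56–75 → 20 bp
  76–95 → 20 bp
  96–112 → 17 bp
  113–197 → 85 bp
  198–218 → 21 bp
Sorted largest to smallest: 85, 44, 21, 20, 20, 17, 11 bp.

85, 44, 21, 20, 20, 17, 11 bp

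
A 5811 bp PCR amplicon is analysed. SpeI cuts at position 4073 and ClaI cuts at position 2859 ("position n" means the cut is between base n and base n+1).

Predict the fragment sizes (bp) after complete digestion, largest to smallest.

Combined cut positions (sorted): 2859, 4073.
Linear molecule, 2 cuts → 3 fragments:
  2859 − 0 = 2859 bp
  4073 − 2859 = 1214 bp
  5811 − 4073 = 1738 bp
Sorted largest to smallest: 2859, 1738, 1214 bp.

2859, 1738, 1214 bp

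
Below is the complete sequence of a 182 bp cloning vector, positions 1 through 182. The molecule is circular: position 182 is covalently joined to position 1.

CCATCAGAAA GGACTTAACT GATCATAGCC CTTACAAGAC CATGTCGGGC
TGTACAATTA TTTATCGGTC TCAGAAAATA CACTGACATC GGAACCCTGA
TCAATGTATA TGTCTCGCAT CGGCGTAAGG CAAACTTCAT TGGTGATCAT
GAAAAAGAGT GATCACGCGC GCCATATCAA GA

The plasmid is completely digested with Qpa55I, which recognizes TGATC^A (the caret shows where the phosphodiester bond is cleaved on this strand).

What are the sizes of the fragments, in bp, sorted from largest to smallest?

Qpa55I sites (TGATCA) start at positions 20, 98, 144, 160.
Qpa55I cuts after base 5 of each site (before the last base), so after positions 24, 102, 148, 164.
Circular molecule, 4 cuts → 4 fragments:
  25–102 → 78 bp
  103–148 → 46 bp
  149–164 → 16 bp
  165–182 then 1–24 → 18 + 24 = 42 bp
Sorted largest to smallest: 78, 46, 42, 16 bp.

78, 46, 42, 16 bp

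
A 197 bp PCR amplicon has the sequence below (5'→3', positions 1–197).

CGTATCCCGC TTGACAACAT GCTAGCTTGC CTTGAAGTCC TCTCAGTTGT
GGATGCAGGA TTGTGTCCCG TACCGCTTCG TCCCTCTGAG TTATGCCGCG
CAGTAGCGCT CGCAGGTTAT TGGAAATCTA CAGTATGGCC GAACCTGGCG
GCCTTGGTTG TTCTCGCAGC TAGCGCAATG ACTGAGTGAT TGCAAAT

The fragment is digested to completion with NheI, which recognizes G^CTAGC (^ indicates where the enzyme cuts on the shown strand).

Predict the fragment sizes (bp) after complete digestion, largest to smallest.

148, 28, 21 bp

NheI sites (GCTAGC) start at positions 21, 169.
NheI cuts after the first base of each site, so after positions 21, 169.
Linear molecule, 2 cuts → 3 fragments:
  1–21 → 21 bp
  22–169 → 148 bp
  170–197 → 28 bp
Sorted largest to smallest: 148, 28, 21 bp.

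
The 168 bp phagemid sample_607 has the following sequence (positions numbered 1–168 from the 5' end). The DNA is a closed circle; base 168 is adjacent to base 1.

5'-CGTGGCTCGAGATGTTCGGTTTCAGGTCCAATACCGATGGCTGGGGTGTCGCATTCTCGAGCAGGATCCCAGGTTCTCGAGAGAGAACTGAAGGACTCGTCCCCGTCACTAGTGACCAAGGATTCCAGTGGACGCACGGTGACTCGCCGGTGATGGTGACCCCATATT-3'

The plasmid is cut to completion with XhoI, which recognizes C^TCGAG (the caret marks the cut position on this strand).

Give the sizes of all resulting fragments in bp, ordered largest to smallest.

XhoI sites (CTCGAG) start at positions 6, 56, 76.
XhoI cuts after the first base of each site, so after positions 6, 56, 76.
Circular molecule, 3 cuts → 3 fragments:
  7–56 → 50 bp
  57–76 → 20 bp
  77–168 then 1–6 → 92 + 6 = 98 bp
Sorted largest to smallest: 98, 50, 20 bp.

98, 50, 20 bp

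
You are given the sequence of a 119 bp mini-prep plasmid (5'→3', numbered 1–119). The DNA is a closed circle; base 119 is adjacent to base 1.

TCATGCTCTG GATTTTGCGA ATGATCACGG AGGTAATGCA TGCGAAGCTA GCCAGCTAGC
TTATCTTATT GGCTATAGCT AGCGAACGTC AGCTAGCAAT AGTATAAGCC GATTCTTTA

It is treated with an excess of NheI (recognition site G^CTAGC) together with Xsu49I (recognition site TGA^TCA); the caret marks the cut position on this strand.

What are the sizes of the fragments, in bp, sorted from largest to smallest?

51, 23, 23, 14, 8 bp

NheI sites (GCTAGC) start at positions 47, 55, 78, 92.
NheI cuts after the first base of each site, so after positions 47, 55, 78, 92.
The Xsu49I site (TGATCA) starts at position 22.
Xsu49I cuts after base 3 of each site, so after position 24.
Combined cut positions: 24, 47, 55, 78, 92.
Circular molecule, 5 cuts → 5 fragments:
  25–47 → 23 bp
  48–55 → 8 bp
  56–78 → 23 bp
  79–92 → 14 bp
  93–119 then 1–24 → 27 + 24 = 51 bp
Sorted largest to smallest: 51, 23, 23, 14, 8 bp.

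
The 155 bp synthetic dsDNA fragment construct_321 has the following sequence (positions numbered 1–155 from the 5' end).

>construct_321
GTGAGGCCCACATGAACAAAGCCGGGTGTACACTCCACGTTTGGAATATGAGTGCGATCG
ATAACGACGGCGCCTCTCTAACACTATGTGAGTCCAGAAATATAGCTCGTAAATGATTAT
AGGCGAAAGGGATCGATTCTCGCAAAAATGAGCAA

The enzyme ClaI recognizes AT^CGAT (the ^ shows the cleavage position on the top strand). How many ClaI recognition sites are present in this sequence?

ATCGAT occurs starting at positions 57, 132.
ClaI cuts at 2 sites.

2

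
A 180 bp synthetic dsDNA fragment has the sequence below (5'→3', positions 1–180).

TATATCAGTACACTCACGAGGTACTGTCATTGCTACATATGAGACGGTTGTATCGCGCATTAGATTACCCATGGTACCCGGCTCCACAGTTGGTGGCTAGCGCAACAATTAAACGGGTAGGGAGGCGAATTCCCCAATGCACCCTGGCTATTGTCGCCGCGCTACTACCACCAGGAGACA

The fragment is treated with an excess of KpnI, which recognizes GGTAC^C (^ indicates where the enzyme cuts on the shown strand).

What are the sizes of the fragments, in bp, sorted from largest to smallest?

103, 77 bp

The KpnI site (GGTACC) starts at position 73.
KpnI cuts after base 5 of each site (before the last base), so after position 77.
Linear molecule, 1 cut → 2 fragments:
  1–77 → 77 bp
  78–180 → 103 bp
Sorted largest to smallest: 103, 77 bp.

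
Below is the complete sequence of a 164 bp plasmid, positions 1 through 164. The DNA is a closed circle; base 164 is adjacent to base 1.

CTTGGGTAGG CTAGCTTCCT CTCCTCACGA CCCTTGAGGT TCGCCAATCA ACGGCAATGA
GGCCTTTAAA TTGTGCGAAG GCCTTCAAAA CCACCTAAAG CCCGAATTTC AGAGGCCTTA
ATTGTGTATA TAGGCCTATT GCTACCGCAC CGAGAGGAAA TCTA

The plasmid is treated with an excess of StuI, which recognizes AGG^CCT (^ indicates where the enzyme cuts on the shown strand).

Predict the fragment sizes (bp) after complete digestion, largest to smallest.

92, 34, 19, 19 bp

StuI sites (AGGCCT) start at positions 60, 79, 113, 132.
StuI cuts after base 3 of each site, so after positions 62, 81, 115, 134.
Circular molecule, 4 cuts → 4 fragments:
  63–81 → 19 bp
  82–115 → 34 bp
  116–134 → 19 bp
  135–164 then 1–62 → 30 + 62 = 92 bp
Sorted largest to smallest: 92, 34, 19, 19 bp.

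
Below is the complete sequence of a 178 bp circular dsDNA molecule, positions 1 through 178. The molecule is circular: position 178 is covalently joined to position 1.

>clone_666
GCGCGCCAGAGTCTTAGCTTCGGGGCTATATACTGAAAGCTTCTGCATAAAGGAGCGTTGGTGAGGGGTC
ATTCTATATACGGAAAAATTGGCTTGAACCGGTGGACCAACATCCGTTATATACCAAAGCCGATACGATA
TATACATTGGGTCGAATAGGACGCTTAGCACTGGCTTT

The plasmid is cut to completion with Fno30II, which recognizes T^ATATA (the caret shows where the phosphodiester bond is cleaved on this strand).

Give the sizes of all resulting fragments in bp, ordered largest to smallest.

Fno30II sites (TATATA) start at positions 27, 75, 118, 139.
Fno30II cuts after the first base of each site, so after positions 27, 75, 118, 139.
Circular molecule, 4 cuts → 4 fragments:
  28–75 → 48 bp
  76–118 → 43 bp
  119–139 → 21 bp
  140–178 then 1–27 → 39 + 27 = 66 bp
Sorted largest to smallest: 66, 48, 43, 21 bp.

66, 48, 43, 21 bp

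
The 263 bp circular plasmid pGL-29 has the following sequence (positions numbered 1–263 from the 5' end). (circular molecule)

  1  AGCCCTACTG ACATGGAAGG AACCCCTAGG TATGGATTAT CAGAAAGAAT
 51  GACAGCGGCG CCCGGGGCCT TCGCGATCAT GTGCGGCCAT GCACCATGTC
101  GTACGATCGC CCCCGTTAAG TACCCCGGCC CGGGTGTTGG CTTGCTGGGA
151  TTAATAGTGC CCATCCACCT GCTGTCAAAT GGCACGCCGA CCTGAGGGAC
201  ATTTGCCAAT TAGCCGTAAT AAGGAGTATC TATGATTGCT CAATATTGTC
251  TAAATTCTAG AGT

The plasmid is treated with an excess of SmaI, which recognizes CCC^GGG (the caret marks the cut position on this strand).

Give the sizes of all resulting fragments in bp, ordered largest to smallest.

195, 68 bp

SmaI sites (CCCGGG) start at positions 61, 129.
SmaI cuts after base 3 of each site, so after positions 63, 131.
Circular molecule, 2 cuts → 2 fragments:
  64–131 → 68 bp
  132–263 then 1–63 → 132 + 63 = 195 bp
Sorted largest to smallest: 195, 68 bp.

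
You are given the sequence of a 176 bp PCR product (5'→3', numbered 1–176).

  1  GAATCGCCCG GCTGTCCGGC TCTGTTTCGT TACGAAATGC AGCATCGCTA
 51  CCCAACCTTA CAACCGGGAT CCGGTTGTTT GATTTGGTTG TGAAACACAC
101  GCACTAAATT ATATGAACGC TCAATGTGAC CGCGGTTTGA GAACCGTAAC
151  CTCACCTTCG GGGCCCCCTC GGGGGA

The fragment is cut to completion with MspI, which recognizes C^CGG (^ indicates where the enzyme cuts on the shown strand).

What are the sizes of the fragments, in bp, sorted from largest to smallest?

105, 48, 8, 8, 7 bp

MspI sites (CCGG) start at positions 8, 16, 64, 71.
MspI cuts after the first base of each site, so after positions 8, 16, 64, 71.
Linear molecule, 4 cuts → 5 fragments:
  1–8 → 8 bp
  9–16 → 8 bp
  17–64 → 48 bp
  65–71 → 7 bp
  72–176 → 105 bp
Sorted largest to smallest: 105, 48, 8, 8, 7 bp.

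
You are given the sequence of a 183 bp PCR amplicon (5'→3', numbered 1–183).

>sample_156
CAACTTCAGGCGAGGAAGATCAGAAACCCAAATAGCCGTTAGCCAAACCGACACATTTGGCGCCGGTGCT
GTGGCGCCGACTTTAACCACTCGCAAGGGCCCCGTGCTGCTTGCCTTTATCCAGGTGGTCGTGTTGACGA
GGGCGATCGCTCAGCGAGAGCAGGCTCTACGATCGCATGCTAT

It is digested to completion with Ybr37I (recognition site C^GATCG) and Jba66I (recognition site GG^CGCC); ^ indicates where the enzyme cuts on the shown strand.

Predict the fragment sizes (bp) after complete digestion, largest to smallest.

Ybr37I sites (CGATCG) start at positions 144, 170.
Ybr37I cuts after the first base of each site, so after positions 144, 170.
Jba66I sites (GGCGCC) start at positions 59, 73.
Jba66I cuts after base 2 of each site, so after positions 60, 74.
Combined cut positions: 60, 74, 144, 170.
Linear molecule, 4 cuts → 5 fragments:
  1–60 → 60 bp
  61–74 → 14 bp
  75–144 → 70 bp
  145–170 → 26 bp
  171–183 → 13 bp
Sorted largest to smallest: 70, 60, 26, 14, 13 bp.

70, 60, 26, 14, 13 bp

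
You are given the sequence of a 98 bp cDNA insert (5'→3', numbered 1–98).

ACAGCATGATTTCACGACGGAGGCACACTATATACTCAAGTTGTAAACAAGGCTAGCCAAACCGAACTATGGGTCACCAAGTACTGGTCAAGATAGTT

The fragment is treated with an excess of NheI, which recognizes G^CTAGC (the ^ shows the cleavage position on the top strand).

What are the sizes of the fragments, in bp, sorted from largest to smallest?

The NheI site (GCTAGC) starts at position 52.
NheI cuts after the first base of each site, so after position 52.
Linear molecule, 1 cut → 2 fragments:
  1–52 → 52 bp
  53–98 → 46 bp
Sorted largest to smallest: 52, 46 bp.

52, 46 bp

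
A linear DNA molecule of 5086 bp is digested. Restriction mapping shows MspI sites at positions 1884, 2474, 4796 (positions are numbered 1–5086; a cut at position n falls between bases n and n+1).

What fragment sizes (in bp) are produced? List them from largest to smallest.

Linear molecule, 3 cuts → 4 fragments:
  1884 − 0 = 1884 bp
  2474 − 1884 = 590 bp
  4796 − 2474 = 2322 bp
  5086 − 4796 = 290 bp
Sorted largest to smallest: 2322, 1884, 590, 290 bp.

2322, 1884, 590, 290 bp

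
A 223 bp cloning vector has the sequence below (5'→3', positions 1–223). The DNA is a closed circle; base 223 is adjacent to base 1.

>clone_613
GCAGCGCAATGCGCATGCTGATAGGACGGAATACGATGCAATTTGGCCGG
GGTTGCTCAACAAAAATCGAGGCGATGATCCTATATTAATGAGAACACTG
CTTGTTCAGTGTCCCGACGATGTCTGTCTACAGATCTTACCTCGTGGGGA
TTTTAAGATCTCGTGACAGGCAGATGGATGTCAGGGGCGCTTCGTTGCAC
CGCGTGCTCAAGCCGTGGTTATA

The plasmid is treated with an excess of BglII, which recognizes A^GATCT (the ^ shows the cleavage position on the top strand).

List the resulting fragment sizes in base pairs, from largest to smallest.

BglII sites (AGATCT) start at positions 132, 156.
BglII cuts after the first base of each site, so after positions 132, 156.
Circular molecule, 2 cuts → 2 fragments:
  133–156 → 24 bp
  157–223 then 1–132 → 67 + 132 = 199 bp
Sorted largest to smallest: 199, 24 bp.

199, 24 bp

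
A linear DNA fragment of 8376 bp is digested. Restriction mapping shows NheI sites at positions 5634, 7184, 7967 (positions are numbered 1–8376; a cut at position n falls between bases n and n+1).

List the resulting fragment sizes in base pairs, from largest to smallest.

Linear molecule, 3 cuts → 4 fragments:
  5634 − 0 = 5634 bp
  7184 − 5634 = 1550 bp
  7967 − 7184 = 783 bp
  8376 − 7967 = 409 bp
Sorted largest to smallest: 5634, 1550, 783, 409 bp.

5634, 1550, 783, 409 bp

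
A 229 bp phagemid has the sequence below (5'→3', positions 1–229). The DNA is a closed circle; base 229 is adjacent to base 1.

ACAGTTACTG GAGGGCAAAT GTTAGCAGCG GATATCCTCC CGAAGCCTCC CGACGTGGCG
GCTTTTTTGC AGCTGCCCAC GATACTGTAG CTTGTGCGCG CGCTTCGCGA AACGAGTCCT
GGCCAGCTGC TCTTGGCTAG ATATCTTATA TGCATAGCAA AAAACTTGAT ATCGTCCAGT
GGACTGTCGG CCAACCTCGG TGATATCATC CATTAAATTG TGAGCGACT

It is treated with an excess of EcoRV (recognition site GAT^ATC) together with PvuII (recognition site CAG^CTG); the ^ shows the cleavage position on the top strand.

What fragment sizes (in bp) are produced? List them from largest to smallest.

58, 54, 39, 34, 28, 16 bp

EcoRV sites (GATATC) start at positions 31, 140, 168, 202.
EcoRV cuts after base 3 of each site, so after positions 33, 142, 170, 204.
PvuII sites (CAGCTG) start at positions 70, 124.
PvuII cuts after base 3 of each site, so after positions 72, 126.
Combined cut positions: 33, 72, 126, 142, 170, 204.
Circular molecule, 6 cuts → 6 fragments:
  34–72 → 39 bp
  73–126 → 54 bp
  127–142 → 16 bp
  143–170 → 28 bp
  171–204 → 34 bp
  205–229 then 1–33 → 25 + 33 = 58 bp
Sorted largest to smallest: 58, 54, 39, 34, 28, 16 bp.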